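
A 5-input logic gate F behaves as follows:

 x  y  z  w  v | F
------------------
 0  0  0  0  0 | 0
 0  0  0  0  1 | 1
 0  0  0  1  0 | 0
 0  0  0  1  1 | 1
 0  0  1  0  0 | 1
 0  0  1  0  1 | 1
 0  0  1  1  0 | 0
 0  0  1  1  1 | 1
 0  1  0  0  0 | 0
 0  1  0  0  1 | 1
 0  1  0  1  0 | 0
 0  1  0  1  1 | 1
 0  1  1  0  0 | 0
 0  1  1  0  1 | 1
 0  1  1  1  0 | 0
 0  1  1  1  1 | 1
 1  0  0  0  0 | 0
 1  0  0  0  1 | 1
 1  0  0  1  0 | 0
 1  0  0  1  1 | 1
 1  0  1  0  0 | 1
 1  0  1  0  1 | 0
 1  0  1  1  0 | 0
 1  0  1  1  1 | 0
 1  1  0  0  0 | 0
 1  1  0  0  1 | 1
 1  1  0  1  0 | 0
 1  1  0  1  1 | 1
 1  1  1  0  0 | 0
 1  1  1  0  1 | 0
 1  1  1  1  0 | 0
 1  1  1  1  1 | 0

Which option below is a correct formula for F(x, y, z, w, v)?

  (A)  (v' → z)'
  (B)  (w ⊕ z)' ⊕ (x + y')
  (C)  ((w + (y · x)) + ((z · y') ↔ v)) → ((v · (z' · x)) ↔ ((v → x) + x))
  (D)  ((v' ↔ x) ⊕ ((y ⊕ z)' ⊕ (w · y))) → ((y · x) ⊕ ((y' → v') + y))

C

(A) fails at (0,0,0,0,0): the formula yields 1, F is 0.
(B) fails at (0,0,0,0,1): the formula yields 0, F is 1.
(D) fails at (0,0,0,0,0): the formula yields 1, F is 0.
(C) is the remaining candidate, and it agrees with F on all 32 inputs.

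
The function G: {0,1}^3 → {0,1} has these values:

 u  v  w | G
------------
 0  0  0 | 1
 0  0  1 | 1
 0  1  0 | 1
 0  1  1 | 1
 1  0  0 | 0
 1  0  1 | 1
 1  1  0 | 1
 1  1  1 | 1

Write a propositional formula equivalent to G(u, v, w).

Only row (1,0,0) gives 0. So G is 1 everywhere except there — the complement of the minterm u·¬v·¬w.

G(u, v, w) = not ((u and not v) and not w)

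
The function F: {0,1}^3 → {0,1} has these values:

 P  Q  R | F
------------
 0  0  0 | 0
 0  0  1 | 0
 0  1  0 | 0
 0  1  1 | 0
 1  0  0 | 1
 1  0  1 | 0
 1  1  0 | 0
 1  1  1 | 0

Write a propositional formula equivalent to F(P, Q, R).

F is 1 on exactly one input, (1,0,0), whose minterm is P·¬Q·¬R. So F is just that conjunction.

F(P, Q, R) = (P AND NOT Q) AND NOT R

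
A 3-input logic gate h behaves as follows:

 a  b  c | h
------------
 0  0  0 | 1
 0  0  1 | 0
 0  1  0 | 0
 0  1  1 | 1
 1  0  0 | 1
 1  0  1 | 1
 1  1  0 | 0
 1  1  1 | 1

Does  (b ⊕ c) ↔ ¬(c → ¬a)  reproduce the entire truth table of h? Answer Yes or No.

Evaluate (b ⊕ c) ↔ ¬(c → ¬a) on each row and compare to h:
  a=0, b=0, c=0: formula gives 1, h = 1 ✓
  a=0, b=0, c=1: formula gives 0, h = 0 ✓
  a=0, b=1, c=0: formula gives 0, h = 0 ✓
  a=0, b=1, c=1: formula gives 1, h = 1 ✓
  a=1, b=0, c=0: formula gives 1, h = 1 ✓
  …
  a=1, b=1, c=1: formula gives 0, but h = 1 ✗
Since they disagree at (1,1,1), the expression is not a correct formula for h.

No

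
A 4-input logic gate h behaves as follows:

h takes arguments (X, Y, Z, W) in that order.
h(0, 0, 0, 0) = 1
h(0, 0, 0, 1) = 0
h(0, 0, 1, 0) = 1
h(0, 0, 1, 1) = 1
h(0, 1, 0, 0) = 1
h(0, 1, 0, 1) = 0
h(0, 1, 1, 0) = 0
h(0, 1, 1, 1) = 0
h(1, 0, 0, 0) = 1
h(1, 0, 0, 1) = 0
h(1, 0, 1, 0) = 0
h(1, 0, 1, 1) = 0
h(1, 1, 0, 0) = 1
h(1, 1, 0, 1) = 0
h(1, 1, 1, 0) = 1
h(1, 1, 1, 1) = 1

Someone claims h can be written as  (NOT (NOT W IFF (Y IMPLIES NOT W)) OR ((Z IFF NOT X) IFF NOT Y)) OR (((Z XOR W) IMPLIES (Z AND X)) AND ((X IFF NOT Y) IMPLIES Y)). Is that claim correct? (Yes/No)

No

Evaluate (NOT (NOT W IFF (Y IMPLIES NOT W)) OR ((Z IFF NOT X) IFF NOT Y)) OR (((Z XOR W) IMPLIES (Z AND X)) AND ((X IFF NOT Y) IMPLIES Y)) on each row and compare to h:
  X=0, Y=0, Z=0, W=0: formula gives 1, h = 1 ✓
  X=0, Y=0, Z=0, W=1: formula gives 1, but h = 0 ✗
Row (0,0,0,1) is a counterexample, so the formula is not equivalent to h.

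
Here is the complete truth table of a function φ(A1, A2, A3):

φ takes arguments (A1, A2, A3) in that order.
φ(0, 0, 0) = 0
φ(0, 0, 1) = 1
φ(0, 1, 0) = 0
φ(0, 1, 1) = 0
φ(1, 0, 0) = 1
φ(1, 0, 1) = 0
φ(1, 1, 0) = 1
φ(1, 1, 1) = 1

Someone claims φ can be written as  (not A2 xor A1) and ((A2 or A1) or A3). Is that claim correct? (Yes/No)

Test each input against both φ and the formula:
  A1=0, A2=0, A3=0: formula gives 0, φ = 0 ✓
  A1=0, A2=0, A3=1: formula gives 1, φ = 1 ✓
  A1=0, A2=1, A3=0: formula gives 0, φ = 0 ✓
  A1=0, A2=1, A3=1: formula gives 0, φ = 0 ✓
  A1=1, A2=0, A3=0: formula gives 0, but φ = 1 ✗
Since they disagree at (1,0,0), the expression is not a correct formula for φ.

No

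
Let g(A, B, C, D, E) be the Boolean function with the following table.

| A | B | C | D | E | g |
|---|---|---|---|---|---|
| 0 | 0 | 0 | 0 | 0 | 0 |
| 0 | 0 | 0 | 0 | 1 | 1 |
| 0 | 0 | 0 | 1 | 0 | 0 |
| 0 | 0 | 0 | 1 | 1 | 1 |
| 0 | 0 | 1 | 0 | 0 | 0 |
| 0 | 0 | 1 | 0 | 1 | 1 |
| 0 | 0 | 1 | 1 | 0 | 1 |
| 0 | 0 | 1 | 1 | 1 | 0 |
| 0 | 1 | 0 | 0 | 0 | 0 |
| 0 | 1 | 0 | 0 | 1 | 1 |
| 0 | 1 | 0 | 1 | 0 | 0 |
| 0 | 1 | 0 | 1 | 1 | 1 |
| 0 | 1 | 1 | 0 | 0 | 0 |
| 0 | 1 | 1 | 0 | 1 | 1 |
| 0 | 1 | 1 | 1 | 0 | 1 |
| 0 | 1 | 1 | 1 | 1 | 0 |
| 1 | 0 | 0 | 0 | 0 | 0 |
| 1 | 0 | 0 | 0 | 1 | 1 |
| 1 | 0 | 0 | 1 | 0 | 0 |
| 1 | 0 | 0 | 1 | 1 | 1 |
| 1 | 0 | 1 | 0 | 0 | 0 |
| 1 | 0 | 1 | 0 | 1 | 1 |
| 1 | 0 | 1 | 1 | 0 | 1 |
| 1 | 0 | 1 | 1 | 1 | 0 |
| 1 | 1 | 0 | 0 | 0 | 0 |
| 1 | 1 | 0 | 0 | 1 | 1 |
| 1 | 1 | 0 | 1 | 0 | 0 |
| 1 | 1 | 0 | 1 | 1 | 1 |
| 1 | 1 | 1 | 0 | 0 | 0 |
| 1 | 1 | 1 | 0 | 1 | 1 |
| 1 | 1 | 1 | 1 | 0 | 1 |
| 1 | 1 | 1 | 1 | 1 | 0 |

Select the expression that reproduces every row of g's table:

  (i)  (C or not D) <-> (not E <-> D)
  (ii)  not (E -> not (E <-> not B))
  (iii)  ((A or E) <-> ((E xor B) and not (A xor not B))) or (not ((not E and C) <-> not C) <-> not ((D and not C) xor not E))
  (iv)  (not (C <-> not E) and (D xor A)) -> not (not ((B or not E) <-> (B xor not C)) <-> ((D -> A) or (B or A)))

i

(ii) fails at (0,0,1,1,0): the formula yields 0, g is 1.
(iii) fails at (0,0,0,0,0): the formula yields 1, g is 0.
(iv) fails at (0,0,0,0,0): the formula yields 1, g is 0.
That leaves (i). Evaluating it on every row reproduces the table of g exactly.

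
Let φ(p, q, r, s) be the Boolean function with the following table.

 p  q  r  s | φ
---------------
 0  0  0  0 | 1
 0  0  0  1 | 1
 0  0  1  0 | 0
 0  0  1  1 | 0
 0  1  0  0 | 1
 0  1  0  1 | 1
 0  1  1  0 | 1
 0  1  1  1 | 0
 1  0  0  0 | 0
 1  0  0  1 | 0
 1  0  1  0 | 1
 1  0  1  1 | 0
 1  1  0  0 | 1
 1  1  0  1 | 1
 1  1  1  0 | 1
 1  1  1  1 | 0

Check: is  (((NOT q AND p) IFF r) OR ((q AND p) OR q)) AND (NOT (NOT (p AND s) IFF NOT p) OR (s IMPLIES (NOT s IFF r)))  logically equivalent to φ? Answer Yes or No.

Yes

Check the formula against φ row by row:
  p=0, q=0, r=0, s=0: formula gives 1, φ = 1 ✓
  p=0, q=0, r=0, s=1: formula gives 1, φ = 1 ✓
  p=0, q=0, r=1, s=0: formula gives 0, φ = 0 ✓
  p=0, q=0, r=1, s=1: formula gives 0, φ = 0 ✓
  … (the remaining 12 rows also agree.)
No disagreement on any input; they are logically equivalent.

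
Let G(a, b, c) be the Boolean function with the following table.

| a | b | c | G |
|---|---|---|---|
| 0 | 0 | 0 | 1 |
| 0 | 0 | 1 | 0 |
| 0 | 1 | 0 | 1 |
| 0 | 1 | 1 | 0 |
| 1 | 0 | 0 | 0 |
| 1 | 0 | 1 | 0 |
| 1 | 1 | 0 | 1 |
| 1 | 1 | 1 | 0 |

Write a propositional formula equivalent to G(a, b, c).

G=1 on 3 inputs: (0,0,0), (0,1,0), (1,1,0). Reading each as a conjunction of literals (¬a·¬b·¬c, ¬a·b·¬c, a·b·¬c) and taking the OR gives the canonical DNF.

G(a, b, c) = (((NOT a AND NOT b) AND NOT c) OR ((NOT a AND b) AND NOT c)) OR ((a AND b) AND NOT c)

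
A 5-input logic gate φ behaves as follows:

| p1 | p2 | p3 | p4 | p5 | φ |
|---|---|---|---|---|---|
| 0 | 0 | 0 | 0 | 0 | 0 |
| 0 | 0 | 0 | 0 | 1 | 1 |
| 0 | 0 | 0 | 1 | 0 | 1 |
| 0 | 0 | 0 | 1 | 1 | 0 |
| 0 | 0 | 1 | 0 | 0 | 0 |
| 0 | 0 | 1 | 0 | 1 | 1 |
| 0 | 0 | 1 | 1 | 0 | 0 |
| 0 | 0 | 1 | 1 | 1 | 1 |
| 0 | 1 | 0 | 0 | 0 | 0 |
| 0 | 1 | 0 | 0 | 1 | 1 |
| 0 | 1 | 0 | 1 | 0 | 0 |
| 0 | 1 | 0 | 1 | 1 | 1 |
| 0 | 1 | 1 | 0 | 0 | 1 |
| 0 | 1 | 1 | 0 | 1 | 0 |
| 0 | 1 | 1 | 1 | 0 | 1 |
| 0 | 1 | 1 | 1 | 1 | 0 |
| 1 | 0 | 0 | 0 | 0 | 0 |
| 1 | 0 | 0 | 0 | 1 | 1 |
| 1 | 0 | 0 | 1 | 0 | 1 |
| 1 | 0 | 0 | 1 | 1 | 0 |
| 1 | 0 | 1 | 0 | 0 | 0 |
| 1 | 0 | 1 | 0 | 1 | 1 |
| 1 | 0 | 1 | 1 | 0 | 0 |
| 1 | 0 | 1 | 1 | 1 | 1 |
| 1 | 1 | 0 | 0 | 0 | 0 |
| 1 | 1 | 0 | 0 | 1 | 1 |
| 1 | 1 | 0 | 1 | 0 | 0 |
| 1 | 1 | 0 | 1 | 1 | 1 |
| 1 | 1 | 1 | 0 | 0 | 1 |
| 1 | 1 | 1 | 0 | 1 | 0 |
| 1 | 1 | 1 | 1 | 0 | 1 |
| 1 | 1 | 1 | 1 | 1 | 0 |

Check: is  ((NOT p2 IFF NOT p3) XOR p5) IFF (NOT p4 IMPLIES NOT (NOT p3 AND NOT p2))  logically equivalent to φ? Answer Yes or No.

Evaluate ((NOT p2 IFF NOT p3) XOR p5) IFF (NOT p4 IMPLIES NOT (NOT p3 AND NOT p2)) on each row and compare to φ:
  p1=0, p2=0, p3=0, p4=0, p5=0: formula gives 0, φ = 0 ✓
  p1=0, p2=0, p3=0, p4=0, p5=1: formula gives 1, φ = 1 ✓
  p1=0, p2=0, p3=0, p4=1, p5=0: formula gives 1, φ = 1 ✓
  p1=0, p2=0, p3=0, p4=1, p5=1: formula gives 0, φ = 0 ✓
  …and likewise for the remaining 28 rows.
All 32 rows match — the expression computes φ exactly.

Yes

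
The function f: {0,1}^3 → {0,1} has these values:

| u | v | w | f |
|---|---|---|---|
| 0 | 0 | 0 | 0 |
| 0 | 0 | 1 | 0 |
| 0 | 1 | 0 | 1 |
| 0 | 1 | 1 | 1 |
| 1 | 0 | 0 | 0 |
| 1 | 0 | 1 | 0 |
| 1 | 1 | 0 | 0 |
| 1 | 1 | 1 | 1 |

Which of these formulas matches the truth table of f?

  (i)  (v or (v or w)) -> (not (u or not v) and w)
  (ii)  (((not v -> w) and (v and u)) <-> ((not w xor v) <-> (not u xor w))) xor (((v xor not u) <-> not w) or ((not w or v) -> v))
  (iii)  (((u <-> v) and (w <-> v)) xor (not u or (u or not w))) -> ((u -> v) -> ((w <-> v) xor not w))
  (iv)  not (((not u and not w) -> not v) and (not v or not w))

(i): at (0,0,0) it gives 1, but f = 0 — eliminated.
(ii): at (0,0,0) it gives 1, but f = 0 — eliminated.
(iii): at (0,0,0) it gives 1, but f = 0 — eliminated.
(iv) is the remaining candidate, and it agrees with f on all 8 inputs.

iv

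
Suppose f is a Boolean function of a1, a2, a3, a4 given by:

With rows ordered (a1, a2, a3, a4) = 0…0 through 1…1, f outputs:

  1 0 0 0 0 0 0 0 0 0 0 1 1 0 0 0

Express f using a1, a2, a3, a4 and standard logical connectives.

f(a1, a2, a3, a4) = ((((a1' · a2') · a3') · a4') + (((a1 · a2') · a3) · a4)) + (((a1 · a2) · a3') · a4')

The 1-rows are (0,0,0,0), (1,0,1,1), (1,1,0,0). Each contributes one minterm — ¬a1·¬a2·¬a3·¬a4; a1·¬a2·a3·a4; a1·a2·¬a3·¬a4 — and their disjunction is a sum-of-products form of f.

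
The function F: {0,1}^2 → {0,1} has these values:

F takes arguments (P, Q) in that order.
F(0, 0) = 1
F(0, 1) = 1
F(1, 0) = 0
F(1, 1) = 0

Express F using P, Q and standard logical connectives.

The output is the negation of P.

F(P, Q) = ~P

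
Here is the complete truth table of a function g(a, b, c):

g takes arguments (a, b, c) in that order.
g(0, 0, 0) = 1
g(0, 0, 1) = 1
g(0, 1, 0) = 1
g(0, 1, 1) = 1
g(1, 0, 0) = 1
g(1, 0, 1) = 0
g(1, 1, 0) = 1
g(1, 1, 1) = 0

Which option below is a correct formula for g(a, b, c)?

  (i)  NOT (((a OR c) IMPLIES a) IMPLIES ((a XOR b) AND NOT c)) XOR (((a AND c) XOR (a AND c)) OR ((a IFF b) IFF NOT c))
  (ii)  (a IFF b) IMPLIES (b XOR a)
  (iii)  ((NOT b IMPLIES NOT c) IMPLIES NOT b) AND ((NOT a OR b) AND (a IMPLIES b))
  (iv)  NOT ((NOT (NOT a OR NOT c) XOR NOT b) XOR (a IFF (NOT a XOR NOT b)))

(i): at (0,0,0) it gives 0, but g = 1 — eliminated.
(ii): at (0,0,0) it gives 0, but g = 1 — eliminated.
(iii): at (0,1,0) it gives 0, but g = 1 — eliminated.
(iv) is the remaining candidate, and it agrees with g on all 8 inputs.

iv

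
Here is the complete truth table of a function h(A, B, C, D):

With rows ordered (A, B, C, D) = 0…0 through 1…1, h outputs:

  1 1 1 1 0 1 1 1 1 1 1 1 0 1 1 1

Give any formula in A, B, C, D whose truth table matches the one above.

h(A, B, C, D) = ¬((((¬A ∧ B) ∧ ¬C) ∧ ¬D) ∨ (((A ∧ B) ∧ ¬C) ∧ ¬D))

h is 0 on only 2 rows — (0,1,0,0), (1,1,0,0). Writing each as a minterm (¬A·B·¬C·¬D, A·B·¬C·¬D) and OR-ing them characterizes exactly where h=0, so h is the negation of that disjunction.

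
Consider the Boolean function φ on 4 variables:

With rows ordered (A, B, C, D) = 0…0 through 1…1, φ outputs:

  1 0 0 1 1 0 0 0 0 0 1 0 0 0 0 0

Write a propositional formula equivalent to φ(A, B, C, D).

Collect the rows where φ=1 — (0,0,0,0), (0,0,1,1), (0,1,0,0), (1,0,1,0) — and write one minterm per row: ¬A·¬B·¬C·¬D, ¬A·¬B·C·D, ¬A·B·¬C·¬D, A·¬B·C·¬D. Their union (logical OR) reproduces the table exactly.

φ(A, B, C, D) = (((((¬A ∧ ¬B) ∧ ¬C) ∧ ¬D) ∨ (((¬A ∧ ¬B) ∧ C) ∧ D)) ∨ (((¬A ∧ B) ∧ ¬C) ∧ ¬D)) ∨ (((A ∧ ¬B) ∧ C) ∧ ¬D)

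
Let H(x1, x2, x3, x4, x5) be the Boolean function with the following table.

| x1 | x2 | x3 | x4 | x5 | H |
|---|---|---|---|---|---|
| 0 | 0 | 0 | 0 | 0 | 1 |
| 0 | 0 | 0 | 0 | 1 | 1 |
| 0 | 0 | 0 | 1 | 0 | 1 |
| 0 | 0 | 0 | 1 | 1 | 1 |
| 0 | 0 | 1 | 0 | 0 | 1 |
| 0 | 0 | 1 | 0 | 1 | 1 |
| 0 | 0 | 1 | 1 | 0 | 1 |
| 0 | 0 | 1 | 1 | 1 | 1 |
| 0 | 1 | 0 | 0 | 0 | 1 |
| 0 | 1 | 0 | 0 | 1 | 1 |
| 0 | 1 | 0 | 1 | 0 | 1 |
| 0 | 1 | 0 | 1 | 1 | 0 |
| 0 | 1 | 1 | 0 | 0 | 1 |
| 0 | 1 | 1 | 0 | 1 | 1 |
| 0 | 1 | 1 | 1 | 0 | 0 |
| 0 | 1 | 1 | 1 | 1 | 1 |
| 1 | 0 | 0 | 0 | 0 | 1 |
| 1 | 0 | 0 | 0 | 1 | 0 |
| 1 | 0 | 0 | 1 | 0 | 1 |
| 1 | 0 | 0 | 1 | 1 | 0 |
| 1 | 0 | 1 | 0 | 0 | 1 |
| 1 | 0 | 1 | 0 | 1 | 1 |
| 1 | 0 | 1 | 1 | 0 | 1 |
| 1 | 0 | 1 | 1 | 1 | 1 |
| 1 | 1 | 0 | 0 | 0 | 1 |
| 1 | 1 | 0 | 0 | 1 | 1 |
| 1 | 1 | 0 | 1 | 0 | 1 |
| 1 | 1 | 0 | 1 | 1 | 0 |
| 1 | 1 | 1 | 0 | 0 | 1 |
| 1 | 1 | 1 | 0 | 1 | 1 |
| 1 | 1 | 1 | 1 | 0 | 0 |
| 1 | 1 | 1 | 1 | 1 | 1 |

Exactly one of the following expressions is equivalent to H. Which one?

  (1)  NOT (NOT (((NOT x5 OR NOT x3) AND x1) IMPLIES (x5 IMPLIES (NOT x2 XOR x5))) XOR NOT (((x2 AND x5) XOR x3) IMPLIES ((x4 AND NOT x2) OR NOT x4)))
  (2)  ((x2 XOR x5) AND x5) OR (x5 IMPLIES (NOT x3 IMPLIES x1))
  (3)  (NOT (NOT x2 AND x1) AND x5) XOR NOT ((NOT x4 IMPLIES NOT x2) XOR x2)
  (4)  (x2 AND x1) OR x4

1

(2): at (0,1,0,0,1) it gives 0, but H = 1 — eliminated.
(3): at (0,0,0,0,0) it gives 0, but H = 1 — eliminated.
(4): at (0,0,0,0,0) it gives 0, but H = 1 — eliminated.
That leaves (1). Evaluating it on every row reproduces the table of H exactly.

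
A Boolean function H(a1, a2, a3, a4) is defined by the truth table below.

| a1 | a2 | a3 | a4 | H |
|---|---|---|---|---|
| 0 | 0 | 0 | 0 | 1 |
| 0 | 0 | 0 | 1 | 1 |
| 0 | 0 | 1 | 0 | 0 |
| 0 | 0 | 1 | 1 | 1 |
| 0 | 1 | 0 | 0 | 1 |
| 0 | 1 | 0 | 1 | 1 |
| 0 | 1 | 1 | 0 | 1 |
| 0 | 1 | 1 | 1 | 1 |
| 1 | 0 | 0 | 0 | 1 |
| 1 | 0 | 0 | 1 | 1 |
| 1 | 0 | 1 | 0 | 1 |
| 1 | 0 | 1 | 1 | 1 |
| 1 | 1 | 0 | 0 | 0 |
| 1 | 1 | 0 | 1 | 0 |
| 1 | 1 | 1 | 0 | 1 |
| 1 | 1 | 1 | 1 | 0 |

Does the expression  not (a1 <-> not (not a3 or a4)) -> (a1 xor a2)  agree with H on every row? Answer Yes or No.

Test each input against both H and the formula:
  a1=0, a2=0, a3=0, a4=0: formula gives 1, H = 1 ✓
  a1=0, a2=0, a3=0, a4=1: formula gives 1, H = 1 ✓
  a1=0, a2=0, a3=1, a4=0: formula gives 0, H = 0 ✓
  a1=0, a2=0, a3=1, a4=1: formula gives 1, H = 1 ✓
  …and likewise for the remaining 12 rows.
No disagreement on any input; they are logically equivalent.

Yes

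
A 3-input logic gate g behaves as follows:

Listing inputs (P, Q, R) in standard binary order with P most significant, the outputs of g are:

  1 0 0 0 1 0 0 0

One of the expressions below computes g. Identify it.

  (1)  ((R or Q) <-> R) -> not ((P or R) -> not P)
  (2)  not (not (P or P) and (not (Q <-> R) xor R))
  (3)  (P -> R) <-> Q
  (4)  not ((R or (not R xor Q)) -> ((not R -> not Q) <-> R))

4

(1) fails at (0,0,0): the formula yields 0, g is 1.
(2) fails at (0,0,1): the formula yields 1, g is 0.
(3) fails at (0,0,0): the formula yields 0, g is 1.
That leaves (4). Evaluating it on every row reproduces the table of g exactly.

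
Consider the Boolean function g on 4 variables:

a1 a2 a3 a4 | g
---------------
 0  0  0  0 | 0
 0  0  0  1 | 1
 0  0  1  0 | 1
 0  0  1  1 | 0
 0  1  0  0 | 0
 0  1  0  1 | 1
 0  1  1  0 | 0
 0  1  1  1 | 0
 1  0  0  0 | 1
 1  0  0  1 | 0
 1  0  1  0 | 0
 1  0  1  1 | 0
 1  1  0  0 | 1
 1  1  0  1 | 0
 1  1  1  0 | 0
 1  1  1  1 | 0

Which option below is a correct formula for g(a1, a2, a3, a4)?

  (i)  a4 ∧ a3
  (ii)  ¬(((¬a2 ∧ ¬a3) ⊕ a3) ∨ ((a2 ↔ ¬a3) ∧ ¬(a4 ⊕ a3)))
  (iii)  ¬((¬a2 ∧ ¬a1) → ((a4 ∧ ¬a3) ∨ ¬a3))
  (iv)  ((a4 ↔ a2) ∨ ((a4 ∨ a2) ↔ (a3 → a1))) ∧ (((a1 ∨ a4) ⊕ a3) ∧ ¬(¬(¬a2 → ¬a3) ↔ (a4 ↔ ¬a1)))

(i) disagrees with g on (0,0,0,1) (formula → 0, table → 1); rule it out.
(ii) disagrees with g on (0,0,0,1) (formula → 0, table → 1); rule it out.
(iii) disagrees with g on (0,0,0,1) (formula → 0, table → 1); rule it out.
(iv) is the remaining candidate, and it agrees with g on all 16 inputs.

iv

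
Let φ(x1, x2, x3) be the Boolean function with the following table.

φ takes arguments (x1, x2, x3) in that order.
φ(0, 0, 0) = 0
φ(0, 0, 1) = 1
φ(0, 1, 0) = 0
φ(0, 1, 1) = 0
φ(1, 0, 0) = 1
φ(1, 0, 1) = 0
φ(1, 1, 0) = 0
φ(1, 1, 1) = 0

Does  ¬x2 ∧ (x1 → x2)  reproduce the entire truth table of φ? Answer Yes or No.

No

Check the formula against φ row by row:
  x1=0, x2=0, x3=0: formula gives 1, but φ = 0 ✗
A single disagreement suffices: at (0,0,0) they differ, so the formula does not compute φ.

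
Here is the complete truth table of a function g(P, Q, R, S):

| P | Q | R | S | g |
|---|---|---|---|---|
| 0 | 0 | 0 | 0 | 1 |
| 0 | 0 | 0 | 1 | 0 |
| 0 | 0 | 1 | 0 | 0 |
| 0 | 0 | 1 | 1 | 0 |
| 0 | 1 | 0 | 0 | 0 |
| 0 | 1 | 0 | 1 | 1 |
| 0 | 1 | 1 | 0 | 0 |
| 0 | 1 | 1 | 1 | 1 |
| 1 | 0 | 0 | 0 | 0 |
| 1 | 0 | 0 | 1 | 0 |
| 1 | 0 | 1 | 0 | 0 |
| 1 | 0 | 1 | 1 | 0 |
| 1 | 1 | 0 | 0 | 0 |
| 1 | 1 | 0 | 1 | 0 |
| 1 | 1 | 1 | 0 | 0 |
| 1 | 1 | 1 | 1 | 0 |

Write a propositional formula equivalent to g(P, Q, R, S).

g(P, Q, R, S) = ((((not P and not Q) and not R) and not S) or (((not P and Q) and not R) and S)) or (((not P and Q) and R) and S)

g=1 on 3 inputs: (0,0,0,0), (0,1,0,1), (0,1,1,1). Reading each as a conjunction of literals (¬P·¬Q·¬R·¬S, ¬P·Q·¬R·S, ¬P·Q·R·S) and taking the OR gives the canonical DNF.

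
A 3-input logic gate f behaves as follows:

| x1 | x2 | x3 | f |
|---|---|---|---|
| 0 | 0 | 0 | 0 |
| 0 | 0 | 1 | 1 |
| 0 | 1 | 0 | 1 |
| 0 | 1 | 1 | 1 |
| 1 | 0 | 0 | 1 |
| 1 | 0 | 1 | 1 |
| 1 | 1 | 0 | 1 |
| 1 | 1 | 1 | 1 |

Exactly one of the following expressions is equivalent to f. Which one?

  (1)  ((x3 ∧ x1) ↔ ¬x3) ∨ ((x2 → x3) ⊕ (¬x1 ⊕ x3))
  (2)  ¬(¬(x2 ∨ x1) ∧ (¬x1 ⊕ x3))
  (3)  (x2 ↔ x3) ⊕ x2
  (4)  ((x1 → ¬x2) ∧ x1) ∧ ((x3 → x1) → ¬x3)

(1): at (1,0,1) it gives 0, but f = 1 — eliminated.
(3): at (0,0,0) it gives 1, but f = 0 — eliminated.
(4): at (0,0,1) it gives 0, but f = 1 — eliminated.
(2) is the remaining candidate, and it agrees with f on all 8 inputs.

2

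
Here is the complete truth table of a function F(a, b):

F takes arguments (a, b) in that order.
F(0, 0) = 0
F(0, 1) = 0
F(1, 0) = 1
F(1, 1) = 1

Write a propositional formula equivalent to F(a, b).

F(a, b) = (a · b') + (a · b)

F=1 on 2 inputs: (1,0), (1,1). Reading each as a conjunction of literals (a·¬b, a·b) and taking the OR gives the canonical DNF.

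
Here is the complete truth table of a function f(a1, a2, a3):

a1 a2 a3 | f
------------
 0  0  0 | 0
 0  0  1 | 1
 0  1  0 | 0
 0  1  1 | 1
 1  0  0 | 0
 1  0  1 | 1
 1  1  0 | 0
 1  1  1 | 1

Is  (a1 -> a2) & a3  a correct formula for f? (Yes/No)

Check the formula against f row by row:
  a1=0, a2=0, a3=0: formula gives 0, f = 0 ✓
  a1=0, a2=0, a3=1: formula gives 1, f = 1 ✓
  a1=0, a2=1, a3=0: formula gives 0, f = 0 ✓
  a1=0, a2=1, a3=1: formula gives 1, f = 1 ✓
  a1=1, a2=0, a3=0: formula gives 0, f = 0 ✓
  a1=1, a2=0, a3=1: formula gives 0, but f = 1 ✗
Since they disagree at (1,0,1), the expression is not a correct formula for f.

No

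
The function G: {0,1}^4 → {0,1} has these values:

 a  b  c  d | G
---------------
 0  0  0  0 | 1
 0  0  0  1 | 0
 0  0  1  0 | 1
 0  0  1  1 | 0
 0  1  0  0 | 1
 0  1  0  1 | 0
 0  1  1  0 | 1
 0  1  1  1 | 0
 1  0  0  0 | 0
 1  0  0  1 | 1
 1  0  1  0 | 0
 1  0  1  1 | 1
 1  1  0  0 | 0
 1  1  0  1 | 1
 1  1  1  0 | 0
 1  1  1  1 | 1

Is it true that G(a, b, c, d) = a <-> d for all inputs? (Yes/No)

Evaluate a <-> d on each row and compare to G:
  a=0, b=0, c=0, d=0: formula gives 1, G = 1 ✓
  a=0, b=0, c=0, d=1: formula gives 0, G = 0 ✓
  a=0, b=0, c=1, d=0: formula gives 1, G = 1 ✓
  a=0, b=0, c=1, d=1: formula gives 0, G = 0 ✓
  … (the remaining 12 rows also agree.)
No disagreement on any input; they are logically equivalent.

Yes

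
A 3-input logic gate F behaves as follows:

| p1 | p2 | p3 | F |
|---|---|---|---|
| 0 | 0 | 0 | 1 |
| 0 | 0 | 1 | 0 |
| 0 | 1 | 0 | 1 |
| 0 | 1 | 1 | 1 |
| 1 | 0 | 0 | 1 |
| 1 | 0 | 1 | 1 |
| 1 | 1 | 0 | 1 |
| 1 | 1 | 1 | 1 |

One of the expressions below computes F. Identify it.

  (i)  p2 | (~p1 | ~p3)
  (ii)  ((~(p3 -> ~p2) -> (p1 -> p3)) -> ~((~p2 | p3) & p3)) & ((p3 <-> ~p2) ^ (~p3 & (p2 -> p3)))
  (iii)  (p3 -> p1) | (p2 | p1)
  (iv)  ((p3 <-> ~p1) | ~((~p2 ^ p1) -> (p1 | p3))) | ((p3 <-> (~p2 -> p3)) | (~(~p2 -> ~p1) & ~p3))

iii

(i): at (0,0,1) it gives 1, but F = 0 — eliminated.
(ii): at (0,1,1) it gives 0, but F = 1 — eliminated.
(iv): at (0,0,1) it gives 1, but F = 0 — eliminated.
Only (iii) survives; checking it on all 8 rows confirms it matches F.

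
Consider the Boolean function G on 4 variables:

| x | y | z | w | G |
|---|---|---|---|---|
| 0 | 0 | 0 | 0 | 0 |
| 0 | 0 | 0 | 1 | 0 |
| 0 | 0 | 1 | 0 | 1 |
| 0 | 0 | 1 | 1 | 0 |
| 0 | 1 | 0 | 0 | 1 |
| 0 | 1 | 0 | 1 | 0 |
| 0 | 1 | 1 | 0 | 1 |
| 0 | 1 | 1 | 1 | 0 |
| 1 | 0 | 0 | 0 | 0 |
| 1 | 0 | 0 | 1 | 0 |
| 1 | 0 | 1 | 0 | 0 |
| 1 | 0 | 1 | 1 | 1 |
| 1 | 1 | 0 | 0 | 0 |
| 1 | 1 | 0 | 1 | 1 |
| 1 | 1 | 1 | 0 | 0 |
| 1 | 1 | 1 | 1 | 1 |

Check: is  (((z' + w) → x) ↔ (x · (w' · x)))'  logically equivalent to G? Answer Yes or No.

No

Evaluate (((z' + w) → x) ↔ (x · (w' · x)))' on each row and compare to G:
  x=0, y=0, z=0, w=0: formula gives 0, G = 0 ✓
  x=0, y=0, z=0, w=1: formula gives 0, G = 0 ✓
  x=0, y=0, z=1, w=0: formula gives 1, G = 1 ✓
  x=0, y=0, z=1, w=1: formula gives 0, G = 0 ✓
  x=0, y=1, z=0, w=0: formula gives 0, but G = 1 ✗
Row (0,1,0,0) is a counterexample, so the formula is not equivalent to G.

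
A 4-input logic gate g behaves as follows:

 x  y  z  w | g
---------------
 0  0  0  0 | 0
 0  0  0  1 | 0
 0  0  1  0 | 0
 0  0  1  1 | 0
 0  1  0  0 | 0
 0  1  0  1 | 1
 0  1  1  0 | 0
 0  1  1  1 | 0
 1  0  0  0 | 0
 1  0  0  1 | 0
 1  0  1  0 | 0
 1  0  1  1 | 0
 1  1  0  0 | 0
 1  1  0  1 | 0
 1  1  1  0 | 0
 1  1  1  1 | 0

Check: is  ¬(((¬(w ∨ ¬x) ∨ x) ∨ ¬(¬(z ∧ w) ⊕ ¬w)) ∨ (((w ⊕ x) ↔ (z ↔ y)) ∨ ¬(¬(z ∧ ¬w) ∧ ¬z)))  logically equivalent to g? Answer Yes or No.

Evaluate ¬(((¬(w ∨ ¬x) ∨ x) ∨ ¬(¬(z ∧ w) ⊕ ¬w)) ∨ (((w ⊕ x) ↔ (z ↔ y)) ∨ ¬(¬(z ∧ ¬w) ∧ ¬z))) on each row and compare to g:
  x=0, y=0, z=0, w=0: formula gives 0, g = 0 ✓
  x=0, y=0, z=0, w=1: formula gives 0, g = 0 ✓
  x=0, y=0, z=1, w=0: formula gives 0, g = 0 ✓
  x=0, y=0, z=1, w=1: formula gives 0, g = 0 ✓
  … (the remaining 12 rows also agree.)
No disagreement on any input; they are logically equivalent.

Yes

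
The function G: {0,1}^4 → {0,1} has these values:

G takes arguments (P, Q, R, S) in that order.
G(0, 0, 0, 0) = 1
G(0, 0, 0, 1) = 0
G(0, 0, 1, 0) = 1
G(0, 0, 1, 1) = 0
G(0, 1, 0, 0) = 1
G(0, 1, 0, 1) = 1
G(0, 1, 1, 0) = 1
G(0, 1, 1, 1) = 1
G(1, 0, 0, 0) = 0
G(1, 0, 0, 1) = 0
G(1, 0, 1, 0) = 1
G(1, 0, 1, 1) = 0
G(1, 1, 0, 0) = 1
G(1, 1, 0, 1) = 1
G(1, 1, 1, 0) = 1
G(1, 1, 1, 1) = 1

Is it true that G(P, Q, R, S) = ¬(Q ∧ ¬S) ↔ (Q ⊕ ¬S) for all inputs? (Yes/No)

Evaluate ¬(Q ∧ ¬S) ↔ (Q ⊕ ¬S) on each row and compare to G:
  P=0, Q=0, R=0, S=0: formula gives 1, G = 1 ✓
  P=0, Q=0, R=0, S=1: formula gives 0, G = 0 ✓
  P=0, Q=0, R=1, S=0: formula gives 1, G = 1 ✓
  P=0, Q=0, R=1, S=1: formula gives 0, G = 0 ✓
  …
  P=1, Q=0, R=0, S=0: formula gives 1, but G = 0 ✗
Row (1,0,0,0) is a counterexample, so the formula is not equivalent to G.

No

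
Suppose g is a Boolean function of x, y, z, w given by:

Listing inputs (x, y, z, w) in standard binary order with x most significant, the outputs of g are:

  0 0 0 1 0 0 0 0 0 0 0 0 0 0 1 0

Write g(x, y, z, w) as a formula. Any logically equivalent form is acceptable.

g=1 on 2 inputs: (0,0,1,1), (1,1,1,0). Reading each as a conjunction of literals (¬x·¬y·z·w, x·y·z·¬w) and taking the OR gives the canonical DNF.

g(x, y, z, w) = (((~x & ~y) & z) & w) | (((x & y) & z) & ~w)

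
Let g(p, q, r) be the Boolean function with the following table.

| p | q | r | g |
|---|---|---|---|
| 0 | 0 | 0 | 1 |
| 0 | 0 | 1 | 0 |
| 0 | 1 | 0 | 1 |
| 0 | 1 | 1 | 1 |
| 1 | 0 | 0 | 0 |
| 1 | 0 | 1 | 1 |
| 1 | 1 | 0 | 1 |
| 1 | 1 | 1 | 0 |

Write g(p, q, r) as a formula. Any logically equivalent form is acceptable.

g(p, q, r) = not ((((not p and not q) and r) or ((p and not q) and not r)) or ((p and q) and r))

The 0-rows are (0,0,1), (1,0,0), (1,1,1). Take each as a conjunction (¬p·¬q·r, p·¬q·¬r, p·q·r), form their disjunction, and complement — that gives a formula that is 1 everywhere g is.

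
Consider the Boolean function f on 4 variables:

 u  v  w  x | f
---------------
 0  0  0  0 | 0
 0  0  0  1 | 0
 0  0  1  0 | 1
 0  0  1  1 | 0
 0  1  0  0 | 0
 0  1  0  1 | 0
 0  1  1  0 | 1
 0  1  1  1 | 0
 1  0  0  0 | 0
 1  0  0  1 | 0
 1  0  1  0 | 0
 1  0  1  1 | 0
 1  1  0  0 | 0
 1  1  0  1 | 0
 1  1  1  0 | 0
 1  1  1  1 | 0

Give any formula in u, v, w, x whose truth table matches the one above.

The 1-rows are (0,0,1,0), (0,1,1,0). Each contributes one minterm — ¬u·¬v·w·¬x; ¬u·v·w·¬x — and their disjunction is a sum-of-products form of f.

f(u, v, w, x) = (((¬u ∧ ¬v) ∧ w) ∧ ¬x) ∨ (((¬u ∧ v) ∧ w) ∧ ¬x)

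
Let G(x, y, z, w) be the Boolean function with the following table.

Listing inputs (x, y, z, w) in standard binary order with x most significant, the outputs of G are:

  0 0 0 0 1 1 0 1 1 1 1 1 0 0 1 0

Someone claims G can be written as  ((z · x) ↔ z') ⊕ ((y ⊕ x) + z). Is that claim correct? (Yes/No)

Evaluate ((z · x) ↔ z') ⊕ ((y ⊕ x) + z) on each row and compare to G:
  x=0, y=0, z=0, w=0: formula gives 0, G = 0 ✓
  x=0, y=0, z=0, w=1: formula gives 0, G = 0 ✓
  x=0, y=0, z=1, w=0: formula gives 0, G = 0 ✓
  x=0, y=0, z=1, w=1: formula gives 0, G = 0 ✓
  …
  x=0, y=1, z=1, w=1: formula gives 0, but G = 1 ✗
A single disagreement suffices: at (0,1,1,1) they differ, so the formula does not compute G.

No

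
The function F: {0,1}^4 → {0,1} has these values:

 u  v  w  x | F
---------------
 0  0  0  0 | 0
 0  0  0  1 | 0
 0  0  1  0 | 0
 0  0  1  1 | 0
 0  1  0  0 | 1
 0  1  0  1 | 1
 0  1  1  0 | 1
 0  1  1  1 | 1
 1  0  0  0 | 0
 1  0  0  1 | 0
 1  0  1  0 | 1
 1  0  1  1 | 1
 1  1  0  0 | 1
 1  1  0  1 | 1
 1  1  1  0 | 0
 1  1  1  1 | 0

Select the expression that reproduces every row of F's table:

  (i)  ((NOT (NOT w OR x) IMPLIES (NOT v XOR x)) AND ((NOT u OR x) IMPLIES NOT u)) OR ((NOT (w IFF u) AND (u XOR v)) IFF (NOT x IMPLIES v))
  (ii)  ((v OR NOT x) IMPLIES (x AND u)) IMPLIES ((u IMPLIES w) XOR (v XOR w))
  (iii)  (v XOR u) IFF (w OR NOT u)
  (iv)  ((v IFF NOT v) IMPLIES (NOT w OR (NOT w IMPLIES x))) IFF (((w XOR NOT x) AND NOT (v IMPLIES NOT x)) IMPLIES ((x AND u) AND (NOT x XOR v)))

(i) disagrees with F on (0,0,0,0) (formula → 1, table → 0); rule it out.
(ii) disagrees with F on (0,0,0,0) (formula → 1, table → 0); rule it out.
(iv) disagrees with F on (0,0,0,0) (formula → 1, table → 0); rule it out.
(iii) is the remaining candidate, and it agrees with F on all 16 inputs.

iii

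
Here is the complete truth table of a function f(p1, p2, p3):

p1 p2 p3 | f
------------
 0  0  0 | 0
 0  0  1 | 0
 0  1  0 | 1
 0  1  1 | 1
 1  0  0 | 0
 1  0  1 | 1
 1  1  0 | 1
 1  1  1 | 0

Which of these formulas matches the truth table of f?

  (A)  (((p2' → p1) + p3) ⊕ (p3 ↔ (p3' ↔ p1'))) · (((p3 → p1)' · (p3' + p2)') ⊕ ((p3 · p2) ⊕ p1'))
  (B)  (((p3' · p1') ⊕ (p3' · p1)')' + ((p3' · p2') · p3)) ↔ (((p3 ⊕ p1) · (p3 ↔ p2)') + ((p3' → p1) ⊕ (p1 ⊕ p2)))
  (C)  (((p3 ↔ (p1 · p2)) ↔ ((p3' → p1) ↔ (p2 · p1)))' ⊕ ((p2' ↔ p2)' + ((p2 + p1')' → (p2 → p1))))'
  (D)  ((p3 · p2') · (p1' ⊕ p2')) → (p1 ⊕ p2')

(A): at (0,1,1) it gives 0, but f = 1 — eliminated.
(C): at (0,1,0) it gives 0, but f = 1 — eliminated.
(D): at (0,0,0) it gives 1, but f = 0 — eliminated.
Only (B) survives; checking it on all 8 rows confirms it matches f.

B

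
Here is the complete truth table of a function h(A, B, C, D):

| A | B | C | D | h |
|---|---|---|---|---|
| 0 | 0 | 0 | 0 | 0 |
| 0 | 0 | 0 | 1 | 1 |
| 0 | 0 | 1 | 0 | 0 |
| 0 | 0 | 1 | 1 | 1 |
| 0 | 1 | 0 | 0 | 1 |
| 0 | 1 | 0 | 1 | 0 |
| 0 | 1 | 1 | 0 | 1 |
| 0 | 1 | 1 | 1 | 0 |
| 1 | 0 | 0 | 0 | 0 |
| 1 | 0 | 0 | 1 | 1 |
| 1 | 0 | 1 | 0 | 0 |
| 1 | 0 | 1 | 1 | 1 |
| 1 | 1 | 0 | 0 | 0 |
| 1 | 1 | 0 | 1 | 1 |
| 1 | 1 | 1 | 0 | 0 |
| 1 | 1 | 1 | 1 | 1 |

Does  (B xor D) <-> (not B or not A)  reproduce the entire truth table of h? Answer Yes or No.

Check the formula against h row by row:
  A=0, B=0, C=0, D=0: formula gives 0, h = 0 ✓
  A=0, B=0, C=0, D=1: formula gives 1, h = 1 ✓
  A=0, B=0, C=1, D=0: formula gives 0, h = 0 ✓
  A=0, B=0, C=1, D=1: formula gives 1, h = 1 ✓
  … (the remaining 12 rows also agree.)
No disagreement on any input; they are logically equivalent.

Yes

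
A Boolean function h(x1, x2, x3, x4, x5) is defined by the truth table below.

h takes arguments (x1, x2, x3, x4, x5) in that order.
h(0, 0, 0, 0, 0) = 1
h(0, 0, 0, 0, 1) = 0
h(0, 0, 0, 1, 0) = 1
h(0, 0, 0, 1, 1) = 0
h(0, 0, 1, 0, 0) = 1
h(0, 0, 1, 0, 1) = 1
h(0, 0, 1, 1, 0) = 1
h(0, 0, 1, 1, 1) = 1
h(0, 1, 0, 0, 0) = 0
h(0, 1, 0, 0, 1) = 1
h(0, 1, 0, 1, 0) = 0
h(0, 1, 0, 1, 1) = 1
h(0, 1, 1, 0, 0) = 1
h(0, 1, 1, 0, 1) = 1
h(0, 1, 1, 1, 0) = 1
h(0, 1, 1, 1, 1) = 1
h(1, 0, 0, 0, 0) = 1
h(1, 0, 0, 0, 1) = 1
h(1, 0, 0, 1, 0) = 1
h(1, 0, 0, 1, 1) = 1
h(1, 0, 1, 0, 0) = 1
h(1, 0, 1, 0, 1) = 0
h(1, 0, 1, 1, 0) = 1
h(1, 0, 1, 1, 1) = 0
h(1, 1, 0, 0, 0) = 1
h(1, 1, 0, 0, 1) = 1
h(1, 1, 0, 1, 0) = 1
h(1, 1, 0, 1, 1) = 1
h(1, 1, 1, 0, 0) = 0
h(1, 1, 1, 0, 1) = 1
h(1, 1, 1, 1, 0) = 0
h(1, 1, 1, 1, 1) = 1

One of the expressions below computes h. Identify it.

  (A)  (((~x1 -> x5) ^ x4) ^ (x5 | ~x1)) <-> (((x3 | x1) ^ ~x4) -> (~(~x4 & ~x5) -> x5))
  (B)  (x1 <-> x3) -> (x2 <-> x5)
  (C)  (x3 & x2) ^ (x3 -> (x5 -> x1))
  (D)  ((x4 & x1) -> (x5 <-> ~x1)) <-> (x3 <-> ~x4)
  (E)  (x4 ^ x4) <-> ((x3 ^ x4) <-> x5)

B

(A): at (0,0,0,1,0) it gives 0, but h = 1 — eliminated.
(C): at (0,0,0,0,1) it gives 1, but h = 0 — eliminated.
(D): at (0,0,0,0,0) it gives 0, but h = 1 — eliminated.
(E): at (0,0,0,0,0) it gives 0, but h = 1 — eliminated.
Only (B) survives; checking it on all 32 rows confirms it matches h.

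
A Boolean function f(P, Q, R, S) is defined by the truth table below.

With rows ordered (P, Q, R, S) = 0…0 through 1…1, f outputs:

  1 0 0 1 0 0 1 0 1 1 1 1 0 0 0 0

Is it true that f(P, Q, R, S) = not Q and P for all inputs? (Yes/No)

Test each input against both f and the formula:
  P=0, Q=0, R=0, S=0: formula gives 0, but f = 1 ✗
Since they disagree at (0,0,0,0), the expression is not a correct formula for f.

No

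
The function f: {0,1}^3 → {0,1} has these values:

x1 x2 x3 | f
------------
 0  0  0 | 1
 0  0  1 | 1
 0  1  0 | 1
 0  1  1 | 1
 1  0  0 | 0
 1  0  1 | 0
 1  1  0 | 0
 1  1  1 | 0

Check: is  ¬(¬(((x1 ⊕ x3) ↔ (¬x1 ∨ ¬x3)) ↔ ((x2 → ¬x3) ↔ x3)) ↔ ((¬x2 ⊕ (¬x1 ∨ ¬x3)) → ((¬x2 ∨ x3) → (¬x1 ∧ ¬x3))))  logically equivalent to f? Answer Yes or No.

Yes

Check the formula against f row by row:
  x1=0, x2=0, x3=0: formula gives 1, f = 1 ✓
  x1=0, x2=0, x3=1: formula gives 1, f = 1 ✓
  x1=0, x2=1, x3=0: formula gives 1, f = 1 ✓
  x1=0, x2=1, x3=1: formula gives 1, f = 1 ✓
  x1=1, x2=0, x3=0: formula gives 0, f = 0 ✓
  …and likewise for the remaining 3 rows.
All 8 rows match — the expression computes f exactly.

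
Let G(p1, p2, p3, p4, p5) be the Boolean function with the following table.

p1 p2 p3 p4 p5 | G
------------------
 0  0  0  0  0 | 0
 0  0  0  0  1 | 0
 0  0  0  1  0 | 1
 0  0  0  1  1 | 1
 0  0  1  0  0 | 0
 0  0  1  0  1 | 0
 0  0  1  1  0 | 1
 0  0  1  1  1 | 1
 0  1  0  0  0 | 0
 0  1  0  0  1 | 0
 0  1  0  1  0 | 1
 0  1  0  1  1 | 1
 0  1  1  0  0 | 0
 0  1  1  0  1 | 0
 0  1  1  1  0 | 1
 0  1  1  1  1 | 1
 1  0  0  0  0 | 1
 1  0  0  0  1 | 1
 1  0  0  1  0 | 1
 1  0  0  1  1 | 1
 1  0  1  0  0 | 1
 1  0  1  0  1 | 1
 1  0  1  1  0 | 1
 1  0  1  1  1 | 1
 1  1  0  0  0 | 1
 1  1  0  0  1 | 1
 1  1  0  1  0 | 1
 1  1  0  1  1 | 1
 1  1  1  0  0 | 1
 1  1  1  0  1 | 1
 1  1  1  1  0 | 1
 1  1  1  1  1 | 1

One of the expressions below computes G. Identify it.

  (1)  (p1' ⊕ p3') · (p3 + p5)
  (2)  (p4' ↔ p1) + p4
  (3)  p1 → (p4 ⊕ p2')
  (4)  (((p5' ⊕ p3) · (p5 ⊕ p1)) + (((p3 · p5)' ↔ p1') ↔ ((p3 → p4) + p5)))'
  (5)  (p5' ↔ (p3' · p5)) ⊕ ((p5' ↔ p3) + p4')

2

(1) disagrees with G on (0,0,0,1,0) (formula → 0, table → 1); rule it out.
(3) disagrees with G on (0,0,0,0,0) (formula → 1, table → 0); rule it out.
(4) disagrees with G on (0,0,0,1,0) (formula → 0, table → 1); rule it out.
(5) disagrees with G on (0,0,0,0,0) (formula → 1, table → 0); rule it out.
Only (2) survives; checking it on all 32 rows confirms it matches G.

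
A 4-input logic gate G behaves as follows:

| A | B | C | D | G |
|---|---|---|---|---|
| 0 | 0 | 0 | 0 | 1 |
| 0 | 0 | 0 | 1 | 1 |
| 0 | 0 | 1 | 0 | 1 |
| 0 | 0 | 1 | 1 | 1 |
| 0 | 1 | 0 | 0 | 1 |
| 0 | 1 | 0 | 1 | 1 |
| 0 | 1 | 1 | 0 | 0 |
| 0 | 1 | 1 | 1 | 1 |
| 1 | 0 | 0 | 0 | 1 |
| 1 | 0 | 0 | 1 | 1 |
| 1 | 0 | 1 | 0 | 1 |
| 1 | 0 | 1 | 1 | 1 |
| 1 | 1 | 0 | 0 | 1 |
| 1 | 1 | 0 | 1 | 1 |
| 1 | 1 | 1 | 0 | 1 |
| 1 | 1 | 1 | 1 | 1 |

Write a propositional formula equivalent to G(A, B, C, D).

G is 0 on exactly one input, (0,1,1,0), whose minterm is ¬A·B·C·¬D. So G is the negation of that single conjunction.

G(A, B, C, D) = ¬(((¬A ∧ B) ∧ C) ∧ ¬D)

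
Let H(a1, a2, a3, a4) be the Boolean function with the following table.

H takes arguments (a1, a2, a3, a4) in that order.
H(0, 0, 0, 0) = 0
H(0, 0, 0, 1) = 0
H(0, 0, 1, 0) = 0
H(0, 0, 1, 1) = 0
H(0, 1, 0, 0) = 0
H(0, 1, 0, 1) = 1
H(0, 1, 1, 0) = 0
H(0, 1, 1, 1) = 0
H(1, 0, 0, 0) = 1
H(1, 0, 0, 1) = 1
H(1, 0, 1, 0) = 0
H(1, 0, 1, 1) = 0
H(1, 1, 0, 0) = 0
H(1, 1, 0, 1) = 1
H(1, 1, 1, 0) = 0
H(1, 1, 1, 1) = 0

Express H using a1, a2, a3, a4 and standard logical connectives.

H(a1, a2, a3, a4) = (((((¬a1 ∧ a2) ∧ ¬a3) ∧ a4) ∨ (((a1 ∧ ¬a2) ∧ ¬a3) ∧ ¬a4)) ∨ (((a1 ∧ ¬a2) ∧ ¬a3) ∧ a4)) ∨ (((a1 ∧ a2) ∧ ¬a3) ∧ a4)

Collect the rows where H=1 — (0,1,0,1), (1,0,0,0), (1,0,0,1), (1,1,0,1) — and write one minterm per row: ¬a1·a2·¬a3·a4, a1·¬a2·¬a3·¬a4, a1·¬a2·¬a3·a4, a1·a2·¬a3·a4. Their union (logical OR) reproduces the table exactly.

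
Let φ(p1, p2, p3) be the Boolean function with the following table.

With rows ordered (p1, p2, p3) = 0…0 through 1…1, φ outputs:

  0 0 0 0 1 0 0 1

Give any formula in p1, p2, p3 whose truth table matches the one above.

φ=1 on 2 inputs: (1,0,0), (1,1,1). Reading each as a conjunction of literals (p1·¬p2·¬p3, p1·p2·p3) and taking the OR gives the canonical DNF.

φ(p1, p2, p3) = ((p1 · p2') · p3') + ((p1 · p2) · p3)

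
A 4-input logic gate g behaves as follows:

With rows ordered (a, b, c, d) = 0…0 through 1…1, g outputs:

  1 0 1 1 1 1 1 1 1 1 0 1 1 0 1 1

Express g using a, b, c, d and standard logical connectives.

g(a, b, c, d) = (((((a' · b') · c') · d) + (((a · b') · c) · d')) + (((a · b) · c') · d))'

g is 0 on only 3 rows — (0,0,0,1), (1,0,1,0), (1,1,0,1). Writing each as a minterm (¬a·¬b·¬c·d, a·¬b·c·¬d, a·b·¬c·d) and OR-ing them characterizes exactly where g=0, so g is the negation of that disjunction.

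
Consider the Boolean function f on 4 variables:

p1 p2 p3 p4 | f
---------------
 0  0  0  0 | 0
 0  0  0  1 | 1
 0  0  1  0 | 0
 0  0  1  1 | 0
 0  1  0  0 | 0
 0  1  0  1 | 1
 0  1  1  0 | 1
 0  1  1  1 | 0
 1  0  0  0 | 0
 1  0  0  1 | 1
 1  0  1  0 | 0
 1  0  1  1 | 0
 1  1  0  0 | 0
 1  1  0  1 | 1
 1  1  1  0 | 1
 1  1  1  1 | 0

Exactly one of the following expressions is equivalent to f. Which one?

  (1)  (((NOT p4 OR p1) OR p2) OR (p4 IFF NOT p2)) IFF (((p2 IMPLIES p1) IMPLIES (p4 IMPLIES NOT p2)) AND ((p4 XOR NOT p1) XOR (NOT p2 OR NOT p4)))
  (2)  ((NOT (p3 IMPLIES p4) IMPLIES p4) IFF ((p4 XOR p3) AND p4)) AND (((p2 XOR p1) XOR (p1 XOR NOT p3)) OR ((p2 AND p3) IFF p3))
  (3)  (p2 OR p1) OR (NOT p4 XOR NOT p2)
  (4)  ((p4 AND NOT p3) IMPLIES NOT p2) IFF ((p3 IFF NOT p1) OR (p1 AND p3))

2

(1) disagrees with f on (0,0,1,1) (formula → 1, table → 0); rule it out.
(3) disagrees with f on (0,0,1,1) (formula → 1, table → 0); rule it out.
(4) disagrees with f on (0,0,0,1) (formula → 0, table → 1); rule it out.
(2) is the remaining candidate, and it agrees with f on all 16 inputs.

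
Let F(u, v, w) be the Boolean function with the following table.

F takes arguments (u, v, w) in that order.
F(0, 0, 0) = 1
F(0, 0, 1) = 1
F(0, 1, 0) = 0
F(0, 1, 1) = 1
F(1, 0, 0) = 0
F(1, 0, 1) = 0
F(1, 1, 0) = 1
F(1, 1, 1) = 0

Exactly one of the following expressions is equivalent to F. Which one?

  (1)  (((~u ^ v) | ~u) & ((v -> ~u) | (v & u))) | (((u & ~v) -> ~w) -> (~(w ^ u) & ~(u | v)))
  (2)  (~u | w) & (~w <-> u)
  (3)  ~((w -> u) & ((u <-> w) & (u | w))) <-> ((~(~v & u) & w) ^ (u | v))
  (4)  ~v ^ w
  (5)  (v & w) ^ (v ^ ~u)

5

(1): at (0,1,0) it gives 1, but F = 0 — eliminated.
(2): at (0,0,0) it gives 0, but F = 1 — eliminated.
(3): at (0,0,0) it gives 0, but F = 1 — eliminated.
(4): at (0,0,1) it gives 0, but F = 1 — eliminated.
Only (5) survives; checking it on all 8 rows confirms it matches F.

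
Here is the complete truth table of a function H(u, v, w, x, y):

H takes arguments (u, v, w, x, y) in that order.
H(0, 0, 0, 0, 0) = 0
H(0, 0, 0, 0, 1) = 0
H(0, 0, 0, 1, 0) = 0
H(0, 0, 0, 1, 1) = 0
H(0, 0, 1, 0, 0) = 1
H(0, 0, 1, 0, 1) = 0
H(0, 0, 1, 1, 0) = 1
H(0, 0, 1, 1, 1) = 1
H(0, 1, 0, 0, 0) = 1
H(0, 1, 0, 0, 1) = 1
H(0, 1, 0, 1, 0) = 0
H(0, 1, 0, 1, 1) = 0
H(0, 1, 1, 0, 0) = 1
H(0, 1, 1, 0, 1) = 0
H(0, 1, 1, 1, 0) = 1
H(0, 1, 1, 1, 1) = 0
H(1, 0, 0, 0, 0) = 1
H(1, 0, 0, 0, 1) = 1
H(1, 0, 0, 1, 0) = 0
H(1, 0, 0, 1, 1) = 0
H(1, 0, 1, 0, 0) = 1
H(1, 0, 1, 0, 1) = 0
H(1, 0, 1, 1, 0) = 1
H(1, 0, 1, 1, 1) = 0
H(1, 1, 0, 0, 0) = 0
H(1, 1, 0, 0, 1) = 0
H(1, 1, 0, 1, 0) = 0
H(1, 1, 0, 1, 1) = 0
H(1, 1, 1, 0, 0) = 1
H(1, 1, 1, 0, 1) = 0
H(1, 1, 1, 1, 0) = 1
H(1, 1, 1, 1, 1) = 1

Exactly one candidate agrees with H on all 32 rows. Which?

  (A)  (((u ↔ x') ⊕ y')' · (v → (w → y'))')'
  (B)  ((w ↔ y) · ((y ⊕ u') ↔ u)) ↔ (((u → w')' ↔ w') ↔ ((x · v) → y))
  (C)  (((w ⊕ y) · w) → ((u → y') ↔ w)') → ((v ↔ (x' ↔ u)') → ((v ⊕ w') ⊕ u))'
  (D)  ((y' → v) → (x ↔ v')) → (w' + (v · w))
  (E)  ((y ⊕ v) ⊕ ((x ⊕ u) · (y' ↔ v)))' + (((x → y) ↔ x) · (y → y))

(A) fails at (0,0,0,0,0): the formula yields 1, H is 0.
(B) fails at (0,0,0,0,0): the formula yields 1, H is 0.
(D) fails at (0,0,0,0,0): the formula yields 1, H is 0.
(E) fails at (0,0,0,0,0): the formula yields 1, H is 0.
Only (C) survives; checking it on all 32 rows confirms it matches H.

C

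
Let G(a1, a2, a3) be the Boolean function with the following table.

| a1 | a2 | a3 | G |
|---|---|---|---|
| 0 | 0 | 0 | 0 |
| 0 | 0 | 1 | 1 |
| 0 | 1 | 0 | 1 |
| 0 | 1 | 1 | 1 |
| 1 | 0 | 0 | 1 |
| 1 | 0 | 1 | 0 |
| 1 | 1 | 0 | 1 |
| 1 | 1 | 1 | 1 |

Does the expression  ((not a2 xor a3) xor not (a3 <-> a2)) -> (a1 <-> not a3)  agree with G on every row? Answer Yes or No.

Test each input against both G and the formula:
  a1=0, a2=0, a3=0: formula gives 0, G = 0 ✓
  a1=0, a2=0, a3=1: formula gives 1, G = 1 ✓
  a1=0, a2=1, a3=0: formula gives 0, but G = 1 ✗
Since they disagree at (0,1,0), the expression is not a correct formula for G.

No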